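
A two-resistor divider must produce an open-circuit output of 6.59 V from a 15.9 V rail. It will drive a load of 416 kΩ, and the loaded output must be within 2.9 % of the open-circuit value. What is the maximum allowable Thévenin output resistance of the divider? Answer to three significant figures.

Loading drop = R_th/(R_th + R_L) ≤ 0.0290, so R_th ≤ R_L · ε/(1−ε) = 416 kΩ × 0.0290/0.9710 = 12.4 kΩ.

R_th ≤ 12.4 kΩ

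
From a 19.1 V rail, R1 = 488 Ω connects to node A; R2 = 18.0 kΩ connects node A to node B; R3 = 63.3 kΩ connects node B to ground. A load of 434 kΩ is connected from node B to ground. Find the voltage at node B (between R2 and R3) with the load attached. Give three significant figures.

At node B, R3 is in parallel with the load: R3‖R_L = 55240 Ω.
Below node A the resistance is R2 + (R3‖R_L) = 73240 Ω, so V_A = 19.1 × 73240/73730 = 18.97 V.
Then V_B = V_A × (R3‖R_L)/(R2 + R3‖R_L) = 18.97 × 55240/73240 = 14.3 V.

V ≈ 14.3 V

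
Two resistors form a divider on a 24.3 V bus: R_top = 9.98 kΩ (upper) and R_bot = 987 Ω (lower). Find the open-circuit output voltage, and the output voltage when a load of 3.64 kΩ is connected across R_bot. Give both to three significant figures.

Unloaded: 2.19 V; loaded: 1.75 V

Open-circuit: V = 24.3 × 987/(9980 + 987) = 2.19 V.
With the load, R_bot becomes R_bot‖R_L = 776.5 Ω, so V = 24.3 × 776.5/10760 = 1.75 V.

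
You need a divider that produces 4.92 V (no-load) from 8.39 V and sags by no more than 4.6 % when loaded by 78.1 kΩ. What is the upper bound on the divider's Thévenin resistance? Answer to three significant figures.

R_th ≤ 3.77 kΩ

Loading drop = R_th/(R_th + R_L) ≤ 0.0460, so R_th ≤ R_L · ε/(1−ε) = 78.1 kΩ × 0.0460/0.9540 = 3.77 kΩ.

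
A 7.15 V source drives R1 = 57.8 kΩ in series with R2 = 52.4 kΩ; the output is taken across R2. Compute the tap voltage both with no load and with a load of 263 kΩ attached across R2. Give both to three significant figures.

Unloaded: 3.40 V; loaded: 3.08 V

Open-circuit: V = 7.15 × 52.4/(57.8 + 52.4) = 3.40 V.
With the load, R2 becomes R2‖R_L = 43.69 kΩ, so V = 7.15 × 43.69/101.5 = 3.08 V.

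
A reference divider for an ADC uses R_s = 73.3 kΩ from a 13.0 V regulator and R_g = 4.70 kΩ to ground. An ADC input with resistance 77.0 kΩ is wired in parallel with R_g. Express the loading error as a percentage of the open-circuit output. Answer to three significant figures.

The divider's output (Thévenin) resistance is R_s‖R_g = 4.417 kΩ.
Fractional drop under load = R_th/(R_th + R_L) = 4.417 / (4.417 + 77.0) = 0.05425.
So the output falls by 5.42 %.

5.42 %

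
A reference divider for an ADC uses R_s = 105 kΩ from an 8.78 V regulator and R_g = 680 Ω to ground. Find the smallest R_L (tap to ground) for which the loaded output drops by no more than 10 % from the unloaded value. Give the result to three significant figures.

R_L(min) ≈ 6.08 kΩ

Output resistance R_th = R_s‖R_g = (105000 × 680)/105700 = 675.6 Ω.
The fractional drop is R_th/(R_th + R_L); requiring this ≤ 0.100 gives R_L ≥ R_th(1/0.100 − 1) = 675.6 × 9.000 = 6.08 kΩ.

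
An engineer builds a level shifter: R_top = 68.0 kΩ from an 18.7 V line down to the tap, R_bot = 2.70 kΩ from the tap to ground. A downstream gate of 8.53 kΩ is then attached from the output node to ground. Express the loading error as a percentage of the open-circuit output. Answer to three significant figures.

Unloaded V = 18.7 × 2.70/70.70 = 0.7141 V.
Loaded: R_bot‖R_L = 2.051 kΩ, giving V = 18.7 × 2.051/70.05 = 0.5475 V.
Drop = (0.7141 − 0.5475) / 0.7141 = 23.3 %.

23.3 %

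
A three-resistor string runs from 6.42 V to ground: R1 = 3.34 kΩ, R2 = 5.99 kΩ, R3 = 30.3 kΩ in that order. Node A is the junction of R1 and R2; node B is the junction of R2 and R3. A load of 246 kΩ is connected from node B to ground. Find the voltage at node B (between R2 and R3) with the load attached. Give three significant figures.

At node B, R3 is in parallel with the load: R3‖R_L = 26.98 kΩ.
Below node A the resistance is R2 + (R3‖R_L) = 32.97 kΩ, so V_A = 6.42 × 32.97/36.31 = 5.829 V.
Then V_B = V_A × (R3‖R_L)/(R2 + R3‖R_L) = 5.829 × 26.98/32.97 = 4.77 V.

V ≈ 4.77 V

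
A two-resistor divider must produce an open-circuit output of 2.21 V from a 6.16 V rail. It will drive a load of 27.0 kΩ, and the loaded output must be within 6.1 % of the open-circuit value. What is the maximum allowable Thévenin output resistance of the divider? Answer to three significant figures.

Loading drop = R_th/(R_th + R_L) ≤ 0.0610, so R_th ≤ R_L · ε/(1−ε) = 27.0 kΩ × 0.0610/0.9390 = 1.75 kΩ.

R_th ≤ 1.75 kΩ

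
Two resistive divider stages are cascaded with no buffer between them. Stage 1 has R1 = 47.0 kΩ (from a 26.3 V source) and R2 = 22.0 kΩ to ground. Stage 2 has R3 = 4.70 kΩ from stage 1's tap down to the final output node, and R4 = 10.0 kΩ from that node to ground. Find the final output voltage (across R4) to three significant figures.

Stage 2 presents R3+R4 = 14.70 kΩ as a load on stage 1's tap.
Stage 1's lower leg becomes R2‖(R3+R4) = 8.812 kΩ, so V_mid = 26.3 × 8.812/55.81 = 4.152 V.
Stage 2 is itself unloaded: V_out = V_mid × R4/(R3+R4) = 4.152 × 10.0/14.70 = 2.82 V.

V_out ≈ 2.82 V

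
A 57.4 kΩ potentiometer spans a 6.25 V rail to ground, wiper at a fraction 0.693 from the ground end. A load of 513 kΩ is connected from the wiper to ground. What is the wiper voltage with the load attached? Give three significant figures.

The wiper splits the pot into (1−α)R = 17.62 kΩ above and αR = 39.78 kΩ below.
Lower section ‖ load = 36.92 kΩ.
V_wiper = 6.25 × 36.92/(17.62 + 36.92) = 4.23 V.

V ≈ 4.23 V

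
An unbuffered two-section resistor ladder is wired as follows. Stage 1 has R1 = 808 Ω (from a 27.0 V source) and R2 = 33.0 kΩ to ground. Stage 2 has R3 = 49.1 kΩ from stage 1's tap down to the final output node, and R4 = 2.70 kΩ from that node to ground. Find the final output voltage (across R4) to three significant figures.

V_out ≈ 1.35 V

Stage 2 presents R3+R4 = 51800 Ω as a load on stage 1's tap.
Stage 1's lower leg becomes R2‖(R3+R4) = 20160 Ω, so V_mid = 27.0 × 20160/20970 = 25.96 V.
Stage 2 is itself unloaded: V_out = V_mid × R4/(R3+R4) = 25.96 × 2700/51800 = 1.35 V.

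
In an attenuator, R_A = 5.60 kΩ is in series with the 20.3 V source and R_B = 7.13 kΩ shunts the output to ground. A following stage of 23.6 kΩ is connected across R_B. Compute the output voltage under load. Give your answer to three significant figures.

The load sits in parallel with R_B: R_B‖R_L = (7.13 × 23.6) / (7.13 + 23.6) = 5.476 kΩ.
V_out = 20.3 × 5.476 / (5.60 + 5.476) = 20.3 × 5.476/11.08 = 10.0 V.
(Unloaded it would have been 11.4 V.)

V_out ≈ 10.0 V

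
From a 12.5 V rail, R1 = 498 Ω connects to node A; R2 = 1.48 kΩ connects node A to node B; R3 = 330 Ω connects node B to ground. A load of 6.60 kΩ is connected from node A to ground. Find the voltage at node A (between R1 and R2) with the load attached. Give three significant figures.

V ≈ 9.26 V

Below node A the series string R2+R3 = 1810 Ω sits in parallel with the 6600 Ω load: 1420 Ω.
V_A = 12.5 × 1420/(498 + 1420) = 9.26 V.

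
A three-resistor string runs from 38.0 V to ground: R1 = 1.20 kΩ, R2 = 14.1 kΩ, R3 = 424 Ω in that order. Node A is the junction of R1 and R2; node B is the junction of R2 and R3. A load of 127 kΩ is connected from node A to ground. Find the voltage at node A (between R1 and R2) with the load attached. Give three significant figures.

Below node A the series string R2+R3 = 14520 Ω sits in parallel with the 127000 Ω load: 13030 Ω.
V_A = 38.0 × 13030/(1200 + 13030) = 34.8 V.

V ≈ 34.8 V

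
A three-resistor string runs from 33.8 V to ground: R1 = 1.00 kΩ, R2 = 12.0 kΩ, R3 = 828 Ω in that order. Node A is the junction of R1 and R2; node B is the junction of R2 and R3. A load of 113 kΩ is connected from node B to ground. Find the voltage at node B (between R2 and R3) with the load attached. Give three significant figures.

At node B, R3 is in parallel with the load: R3‖R_L = 822.0 Ω.
Below node A the resistance is R2 + (R3‖R_L) = 12820 Ω, so V_A = 33.8 × 12820/13820 = 31.35 V.
Then V_B = V_A × (R3‖R_L)/(R2 + R3‖R_L) = 31.35 × 822.0/12820 = 2.01 V.

V ≈ 2.01 V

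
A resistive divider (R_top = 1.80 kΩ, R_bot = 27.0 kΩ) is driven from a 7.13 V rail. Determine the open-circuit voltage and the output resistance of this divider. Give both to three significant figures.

V_th is the open-circuit tap voltage: 7.13 × 27.0/(1.80 + 27.0) = 6.68 V.
With the supply zeroed, R_top and R_bot appear in parallel from the tap: R_th = R_top‖R_bot = (1.80 × 27.0)/28.80 = 1.69 kΩ.

V_th = 6.68 V, R_th = 1.69 kΩ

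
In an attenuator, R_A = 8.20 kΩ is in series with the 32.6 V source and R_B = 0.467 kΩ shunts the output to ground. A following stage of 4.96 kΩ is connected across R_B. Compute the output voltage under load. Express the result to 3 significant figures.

V_out ≈ 1.61 V

The load sits in parallel with R_B: R_B‖R_L = (467 × 4960) / (467 + 4960) = 426.8 Ω.
V_out = 32.6 × 426.8 / (8200 + 426.8) = 32.6 × 426.8/8627 = 1.61 V.
(Unloaded it would have been 1.76 V.)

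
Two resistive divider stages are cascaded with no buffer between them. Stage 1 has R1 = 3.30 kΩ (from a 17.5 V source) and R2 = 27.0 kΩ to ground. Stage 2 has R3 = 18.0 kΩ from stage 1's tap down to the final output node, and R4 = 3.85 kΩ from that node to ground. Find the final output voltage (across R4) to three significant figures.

V_out ≈ 2.42 V

Stage 2 presents R3+R4 = 21.85 kΩ as a load on stage 1's tap.
Stage 1's lower leg becomes R2‖(R3+R4) = 12.08 kΩ, so V_mid = 17.5 × 12.08/15.38 = 13.74 V.
Stage 2 is itself unloaded: V_out = V_mid × R4/(R3+R4) = 13.74 × 3.85/21.85 = 2.42 V.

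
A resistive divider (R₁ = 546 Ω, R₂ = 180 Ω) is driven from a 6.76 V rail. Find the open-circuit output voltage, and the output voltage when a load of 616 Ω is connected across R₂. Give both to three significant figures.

Unloaded: 1.68 V; loaded: 1.37 V

Open-circuit: V = 6.76 × 180/(546 + 180) = 1.68 V.
With the load, R₂ becomes R₂‖R_L = 139.3 Ω, so V = 6.76 × 139.3/685.3 = 1.37 V.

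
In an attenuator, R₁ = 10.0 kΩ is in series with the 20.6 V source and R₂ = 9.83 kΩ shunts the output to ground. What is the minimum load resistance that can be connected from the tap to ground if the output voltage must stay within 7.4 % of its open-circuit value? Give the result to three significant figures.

R_L(min) ≈ 62.0 kΩ

Output resistance R_th = R₁‖R₂ = (10.0 × 9.83)/19.83 = 4.957 kΩ.
The fractional drop is R_th/(R_th + R_L); requiring this ≤ 0.0740 gives R_L ≥ R_th(1/0.0740 − 1) = 4.957 × 12.51 = 62.0 kΩ.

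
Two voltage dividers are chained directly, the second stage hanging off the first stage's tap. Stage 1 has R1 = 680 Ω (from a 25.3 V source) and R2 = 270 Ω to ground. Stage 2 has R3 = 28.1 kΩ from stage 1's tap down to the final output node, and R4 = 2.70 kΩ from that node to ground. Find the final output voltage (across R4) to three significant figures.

Stage 2 presents R3+R4 = 30800 Ω as a load on stage 1's tap.
Stage 1's lower leg becomes R2‖(R3+R4) = 267.7 Ω, so V_mid = 25.3 × 267.7/947.7 = 7.146 V.
Stage 2 is itself unloaded: V_out = V_mid × R4/(R3+R4) = 7.146 × 2700/30800 = 0.626 V.

V_out ≈ 0.626 V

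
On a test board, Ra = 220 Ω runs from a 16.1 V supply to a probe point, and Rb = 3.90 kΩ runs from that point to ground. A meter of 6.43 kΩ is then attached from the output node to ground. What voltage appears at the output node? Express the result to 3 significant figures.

The load sits in parallel with Rb: Rb‖R_L = (3900 × 6430) / (3900 + 6430) = 2428 Ω.
V_out = 16.1 × 2428 / (220 + 2428) = 16.1 × 2428/2648 = 14.8 V.
(Unloaded it would have been 15.2 V.)

V_out ≈ 14.8 V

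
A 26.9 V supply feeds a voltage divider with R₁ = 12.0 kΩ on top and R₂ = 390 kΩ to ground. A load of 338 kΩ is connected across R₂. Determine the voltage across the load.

The load sits in parallel with R₂: R₂‖R_L = (390 × 338) / (390 + 338) = 181.1 kΩ.
V_out = 26.9 × 181.1 / (12.0 + 181.1) = 26.9 × 181.1/193.1 = 25.2 V.
(Unloaded it would have been 26.1 V.)

V_out ≈ 25.2 V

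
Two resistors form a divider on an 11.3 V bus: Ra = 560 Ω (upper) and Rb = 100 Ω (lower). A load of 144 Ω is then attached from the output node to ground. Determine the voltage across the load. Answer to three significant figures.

V_out ≈ 1.08 V

The load sits in parallel with Rb: Rb‖R_L = (100 × 144) / (100 + 144) = 59.02 Ω.
V_out = 11.3 × 59.02 / (560 + 59.02) = 11.3 × 59.02/619.0 = 1.08 V.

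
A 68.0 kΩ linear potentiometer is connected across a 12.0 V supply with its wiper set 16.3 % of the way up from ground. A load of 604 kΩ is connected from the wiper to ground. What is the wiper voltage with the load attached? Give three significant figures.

The wiper splits the pot into (1−α)R = 56.92 kΩ above and αR = 11.08 kΩ below.
Lower section ‖ load = 10.88 kΩ.
V_wiper = 12.0 × 10.88/(56.92 + 10.88) = 1.93 V.

V ≈ 1.93 V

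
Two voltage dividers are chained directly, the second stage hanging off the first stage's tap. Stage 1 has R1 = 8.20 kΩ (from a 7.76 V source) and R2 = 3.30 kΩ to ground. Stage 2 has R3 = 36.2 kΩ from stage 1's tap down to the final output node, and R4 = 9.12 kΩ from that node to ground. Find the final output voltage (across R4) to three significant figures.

V_out ≈ 0.426 V

Stage 2 presents R3+R4 = 45.32 kΩ as a load on stage 1's tap.
Stage 1's lower leg becomes R2‖(R3+R4) = 3.076 kΩ, so V_mid = 7.76 × 3.076/11.28 = 2.117 V.
Stage 2 is itself unloaded: V_out = V_mid × R4/(R3+R4) = 2.117 × 9.12/45.32 = 0.426 V.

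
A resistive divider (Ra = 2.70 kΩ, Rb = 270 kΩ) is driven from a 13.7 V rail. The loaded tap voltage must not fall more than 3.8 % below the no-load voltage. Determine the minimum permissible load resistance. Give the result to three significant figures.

R_L(min) ≈ 67.7 kΩ

Output resistance R_th = Ra‖Rb = (2.70 × 270)/272.7 = 2.673 kΩ.
The fractional drop is R_th/(R_th + R_L); requiring this ≤ 0.0380 gives R_L ≥ R_th(1/0.0380 − 1) = 2.673 × 25.32 = 67.7 kΩ.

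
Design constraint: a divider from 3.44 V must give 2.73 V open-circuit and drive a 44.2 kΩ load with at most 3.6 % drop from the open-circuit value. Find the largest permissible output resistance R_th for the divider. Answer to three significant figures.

R_th ≤ 1.65 kΩ

Loading drop = R_th/(R_th + R_L) ≤ 0.0360, so R_th ≤ R_L · ε/(1−ε) = 44.2 kΩ × 0.0360/0.9640 = 1.65 kΩ.
(Any R1, R2 with R2/(R1+R2) = 0.794 and R1‖R2 ≤ 1.65 kΩ will meet the spec.)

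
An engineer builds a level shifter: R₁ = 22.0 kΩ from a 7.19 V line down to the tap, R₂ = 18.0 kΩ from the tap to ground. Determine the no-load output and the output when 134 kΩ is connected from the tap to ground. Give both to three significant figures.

Unloaded: 3.24 V; loaded: 3.01 V

Open-circuit: V = 7.19 × 18.0/(22.0 + 18.0) = 3.24 V.
With the load, R₂ becomes R₂‖R_L = 15.87 kΩ, so V = 7.19 × 15.87/37.87 = 3.01 V.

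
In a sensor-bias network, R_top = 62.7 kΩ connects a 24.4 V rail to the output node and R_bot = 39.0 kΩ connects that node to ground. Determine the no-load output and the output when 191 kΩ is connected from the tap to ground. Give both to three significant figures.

Open-circuit: V = 24.4 × 39.0/(62.7 + 39.0) = 9.36 V.
With the load, R_bot becomes R_bot‖R_L = 32.39 kΩ, so V = 24.4 × 32.39/95.09 = 8.31 V.

Unloaded: 9.36 V; loaded: 8.31 V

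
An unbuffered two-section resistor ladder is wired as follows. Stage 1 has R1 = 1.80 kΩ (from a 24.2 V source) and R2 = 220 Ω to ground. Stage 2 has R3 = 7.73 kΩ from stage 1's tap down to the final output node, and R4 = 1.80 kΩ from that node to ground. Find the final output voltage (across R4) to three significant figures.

V_out ≈ 0.488 V

Stage 2 presents R3+R4 = 9530 Ω as a load on stage 1's tap.
Stage 1's lower leg becomes R2‖(R3+R4) = 215.0 Ω, so V_mid = 24.2 × 215.0/2015 = 2.583 V.
Stage 2 is itself unloaded: V_out = V_mid × R4/(R3+R4) = 2.583 × 1800/9530 = 0.488 V.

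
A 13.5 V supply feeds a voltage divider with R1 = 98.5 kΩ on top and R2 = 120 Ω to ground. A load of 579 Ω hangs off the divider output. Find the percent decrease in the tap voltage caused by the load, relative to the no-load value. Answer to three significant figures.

Unloaded V = 13.5 × 120/98620 = 0.01643 V.
Loaded: R2‖R_L = 99.40 Ω, giving V = 13.5 × 99.40/98600 = 0.01361 V.
Drop = (0.01643 − 0.01361) / 0.01643 = 17.2 %.

17.2 %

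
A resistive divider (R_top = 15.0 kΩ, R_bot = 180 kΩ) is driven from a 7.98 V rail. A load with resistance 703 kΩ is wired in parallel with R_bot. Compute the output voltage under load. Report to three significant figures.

The load sits in parallel with R_bot: R_bot‖R_L = (180 × 703) / (180 + 703) = 143.3 kΩ.
V_out = 7.98 × 143.3 / (15.0 + 143.3) = 7.98 × 143.3/158.3 = 7.22 V.
(Unloaded it would have been 7.37 V.)

V_out ≈ 7.22 V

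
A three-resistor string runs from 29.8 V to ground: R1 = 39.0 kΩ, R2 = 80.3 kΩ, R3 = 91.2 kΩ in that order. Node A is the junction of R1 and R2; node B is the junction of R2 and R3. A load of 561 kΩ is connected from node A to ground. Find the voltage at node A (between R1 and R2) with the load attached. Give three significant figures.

Below node A the series string R2+R3 = 171.5 kΩ sits in parallel with the 561 kΩ load: 131.3 kΩ.
V_A = 29.8 × 131.3/(39.0 + 131.3) = 23.0 V.

V ≈ 23.0 V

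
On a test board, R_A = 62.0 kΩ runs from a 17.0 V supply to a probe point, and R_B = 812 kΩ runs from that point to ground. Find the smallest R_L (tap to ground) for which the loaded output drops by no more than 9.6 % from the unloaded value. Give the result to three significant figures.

R_L(min) ≈ 542 kΩ

Output resistance R_th = R_A‖R_B = (62.0 × 812)/874.0 = 57.60 kΩ.
The fractional drop is R_th/(R_th + R_L); requiring this ≤ 0.0960 gives R_L ≥ R_th(1/0.0960 − 1) = 57.60 × 9.417 = 542 kΩ.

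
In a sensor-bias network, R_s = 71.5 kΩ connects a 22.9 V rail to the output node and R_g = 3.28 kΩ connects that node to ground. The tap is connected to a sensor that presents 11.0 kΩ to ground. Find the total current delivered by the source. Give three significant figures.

I ≈ 0.309 mA

R_g‖R_L = 2.527 kΩ, so the source sees R_s + R_g‖R_L = 74.03 kΩ.
I = 22.9 V / 74.03 kΩ = 0.309 mA.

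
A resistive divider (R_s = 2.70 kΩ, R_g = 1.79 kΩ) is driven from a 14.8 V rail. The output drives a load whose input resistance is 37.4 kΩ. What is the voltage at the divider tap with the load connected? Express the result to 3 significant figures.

The load sits in parallel with R_g: R_g‖R_L = (1.79 × 37.4) / (1.79 + 37.4) = 1.708 kΩ.
V_out = 14.8 × 1.708 / (2.70 + 1.708) = 14.8 × 1.708/4.408 = 5.74 V.
(Unloaded it would have been 5.90 V.)

V_out ≈ 5.74 V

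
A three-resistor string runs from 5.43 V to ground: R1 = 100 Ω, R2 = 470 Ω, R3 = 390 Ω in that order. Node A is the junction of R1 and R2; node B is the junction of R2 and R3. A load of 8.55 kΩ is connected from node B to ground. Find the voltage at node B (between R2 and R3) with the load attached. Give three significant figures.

V ≈ 2.15 V

At node B, R3 is in parallel with the load: R3‖R_L = 373.0 Ω.
Below node A the resistance is R2 + (R3‖R_L) = 843.0 Ω, so V_A = 5.43 × 843.0/943.0 = 4.854 V.
Then V_B = V_A × (R3‖R_L)/(R2 + R3‖R_L) = 4.854 × 373.0/843.0 = 2.15 V.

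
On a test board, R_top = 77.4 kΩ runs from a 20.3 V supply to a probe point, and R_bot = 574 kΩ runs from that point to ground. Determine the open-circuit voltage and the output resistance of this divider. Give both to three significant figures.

V_th = 17.9 V, R_th = 68.2 kΩ

V_th is the open-circuit tap voltage: 20.3 × 574/(77.4 + 574) = 17.9 V.
With the supply zeroed, R_top and R_bot appear in parallel from the tap: R_th = R_top‖R_bot = (77.4 × 574)/651.4 = 68.2 kΩ.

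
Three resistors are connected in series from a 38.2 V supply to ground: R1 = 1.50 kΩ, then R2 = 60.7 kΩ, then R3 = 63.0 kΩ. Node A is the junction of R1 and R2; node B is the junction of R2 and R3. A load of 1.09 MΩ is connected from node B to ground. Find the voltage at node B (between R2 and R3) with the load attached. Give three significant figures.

At node B, R3 is in parallel with the load: R3‖R_L = 59.56 kΩ.
Below node A the resistance is R2 + (R3‖R_L) = 120.3 kΩ, so V_A = 38.2 × 120.3/121.8 = 37.73 V.
Then V_B = V_A × (R3‖R_L)/(R2 + R3‖R_L) = 37.73 × 59.56/120.3 = 18.7 V.

V ≈ 18.7 V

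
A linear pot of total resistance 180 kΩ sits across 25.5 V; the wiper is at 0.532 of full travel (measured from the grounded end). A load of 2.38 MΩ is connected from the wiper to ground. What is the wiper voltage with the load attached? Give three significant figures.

The wiper splits the pot into (1−α)R = 84.24 kΩ above and αR = 95.76 kΩ below.
Lower section ‖ load = 92.06 kΩ.
V_wiper = 25.5 × 92.06/(84.24 + 92.06) = 13.3 V.

V ≈ 13.3 V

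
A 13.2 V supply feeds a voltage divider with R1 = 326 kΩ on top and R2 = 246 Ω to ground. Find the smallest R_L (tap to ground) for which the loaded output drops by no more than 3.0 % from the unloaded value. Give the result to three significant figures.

Output resistance R_th = R1‖R2 = (326000 × 246)/326200 = 245.8 Ω.
The fractional drop is R_th/(R_th + R_L); requiring this ≤ 0.0300 gives R_L ≥ R_th(1/0.0300 − 1) = 245.8 × 32.33 = 7.95 kΩ.

R_L(min) ≈ 7.95 kΩ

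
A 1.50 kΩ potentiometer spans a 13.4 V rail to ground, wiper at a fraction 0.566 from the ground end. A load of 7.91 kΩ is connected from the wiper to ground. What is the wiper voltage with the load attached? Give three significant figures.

V ≈ 7.25 V

The wiper splits the pot into (1−α)R = 651.0 Ω above and αR = 849.0 Ω below.
Lower section ‖ load = 766.7 Ω.
V_wiper = 13.4 × 766.7/(651.0 + 766.7) = 7.25 V.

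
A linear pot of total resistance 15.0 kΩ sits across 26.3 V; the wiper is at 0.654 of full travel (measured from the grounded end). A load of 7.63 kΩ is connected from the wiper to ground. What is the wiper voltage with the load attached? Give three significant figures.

V ≈ 11.9 V

The wiper splits the pot into (1−α)R = 5.190 kΩ above and αR = 9.810 kΩ below.
Lower section ‖ load = 4.292 kΩ.
V_wiper = 26.3 × 4.292/(5.190 + 4.292) = 11.9 V.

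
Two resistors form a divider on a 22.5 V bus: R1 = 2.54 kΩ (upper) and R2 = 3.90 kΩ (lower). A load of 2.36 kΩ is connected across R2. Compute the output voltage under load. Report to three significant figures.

The load sits in parallel with R2: R2‖R_L = (3.90 × 2.36) / (3.90 + 2.36) = 1.470 kΩ.
V_out = 22.5 × 1.470 / (2.54 + 1.470) = 22.5 × 1.470/4.010 = 8.25 V.
(Unloaded it would have been 13.6 V.)

V_out ≈ 8.25 V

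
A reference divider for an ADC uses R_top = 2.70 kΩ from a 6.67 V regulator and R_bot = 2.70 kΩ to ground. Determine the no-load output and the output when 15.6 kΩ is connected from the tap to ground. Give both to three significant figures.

Unloaded: 3.33 V; loaded: 3.07 V

Open-circuit: V = 6.67 × 2.70/(2.70 + 2.70) = 3.33 V.
With the load, R_bot becomes R_bot‖R_L = 2.302 kΩ, so V = 6.67 × 2.302/5.002 = 3.07 V.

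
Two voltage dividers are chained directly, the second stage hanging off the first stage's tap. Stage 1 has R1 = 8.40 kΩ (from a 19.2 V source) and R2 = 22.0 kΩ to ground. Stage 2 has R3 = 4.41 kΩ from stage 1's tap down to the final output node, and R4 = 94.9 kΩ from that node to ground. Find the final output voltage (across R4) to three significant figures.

Stage 2 presents R3+R4 = 99.31 kΩ as a load on stage 1's tap.
Stage 1's lower leg becomes R2‖(R3+R4) = 18.01 kΩ, so V_mid = 19.2 × 18.01/26.41 = 13.09 V.
Stage 2 is itself unloaded: V_out = V_mid × R4/(R3+R4) = 13.09 × 94.9/99.31 = 12.5 V.

V_out ≈ 12.5 V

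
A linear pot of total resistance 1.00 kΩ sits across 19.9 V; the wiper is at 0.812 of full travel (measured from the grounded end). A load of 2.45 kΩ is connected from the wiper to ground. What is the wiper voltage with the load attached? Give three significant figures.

The wiper splits the pot into (1−α)R = 188.0 Ω above and αR = 812.0 Ω below.
Lower section ‖ load = 609.9 Ω.
V_wiper = 19.9 × 609.9/(188.0 + 609.9) = 15.2 V.

V ≈ 15.2 V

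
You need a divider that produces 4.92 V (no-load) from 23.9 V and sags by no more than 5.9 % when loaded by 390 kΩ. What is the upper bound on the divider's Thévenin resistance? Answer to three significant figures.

Loading drop = R_th/(R_th + R_L) ≤ 0.0590, so R_th ≤ R_L · ε/(1−ε) = 390 kΩ × 0.0590/0.9410 = 24.5 kΩ.
(Any R1, R2 with R2/(R1+R2) = 0.206 and R1‖R2 ≤ 24.5 kΩ will meet the spec.)

R_th ≤ 24.5 kΩ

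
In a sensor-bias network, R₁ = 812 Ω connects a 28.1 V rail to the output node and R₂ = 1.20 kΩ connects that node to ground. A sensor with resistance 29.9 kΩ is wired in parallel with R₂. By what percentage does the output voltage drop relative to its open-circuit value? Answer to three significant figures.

The divider's output (Thévenin) resistance is R₁‖R₂ = 484.3 Ω.
Fractional drop under load = R_th/(R_th + R_L) = 484.3 / (484.3 + 29900) = 0.01594.
So the output falls by 1.59 %.

1.59 %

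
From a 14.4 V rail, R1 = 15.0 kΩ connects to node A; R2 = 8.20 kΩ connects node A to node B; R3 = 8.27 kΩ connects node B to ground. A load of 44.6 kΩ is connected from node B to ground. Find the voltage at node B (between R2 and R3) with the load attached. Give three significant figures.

At node B, R3 is in parallel with the load: R3‖R_L = 6.976 kΩ.
Below node A the resistance is R2 + (R3‖R_L) = 15.18 kΩ, so V_A = 14.4 × 15.18/30.18 = 7.242 V.
Then V_B = V_A × (R3‖R_L)/(R2 + R3‖R_L) = 7.242 × 6.976/15.18 = 3.33 V.

V ≈ 3.33 V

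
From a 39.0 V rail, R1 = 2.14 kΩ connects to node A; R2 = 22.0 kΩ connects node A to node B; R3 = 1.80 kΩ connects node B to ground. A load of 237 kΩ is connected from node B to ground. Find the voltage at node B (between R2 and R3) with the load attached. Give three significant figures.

V ≈ 2.69 V

At node B, R3 is in parallel with the load: R3‖R_L = 1.786 kΩ.
Below node A the resistance is R2 + (R3‖R_L) = 23.79 kΩ, so V_A = 39.0 × 23.79/25.93 = 35.78 V.
Then V_B = V_A × (R3‖R_L)/(R2 + R3‖R_L) = 35.78 × 1.786/23.79 = 2.69 V.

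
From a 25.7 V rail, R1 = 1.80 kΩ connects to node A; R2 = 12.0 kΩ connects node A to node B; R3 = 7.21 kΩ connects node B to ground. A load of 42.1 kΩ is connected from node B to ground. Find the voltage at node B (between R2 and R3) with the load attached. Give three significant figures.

V ≈ 7.93 V

At node B, R3 is in parallel with the load: R3‖R_L = 6.156 kΩ.
Below node A the resistance is R2 + (R3‖R_L) = 18.16 kΩ, so V_A = 25.7 × 18.16/19.96 = 23.38 V.
Then V_B = V_A × (R3‖R_L)/(R2 + R3‖R_L) = 23.38 × 6.156/18.16 = 7.93 V.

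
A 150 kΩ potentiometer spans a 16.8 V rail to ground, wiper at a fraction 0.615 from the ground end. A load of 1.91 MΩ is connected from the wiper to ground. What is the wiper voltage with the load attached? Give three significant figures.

The wiper splits the pot into (1−α)R = 57.75 kΩ above and αR = 92.25 kΩ below.
Lower section ‖ load = 88.00 kΩ.
V_wiper = 16.8 × 88.00/(57.75 + 88.00) = 10.1 V.

V ≈ 10.1 V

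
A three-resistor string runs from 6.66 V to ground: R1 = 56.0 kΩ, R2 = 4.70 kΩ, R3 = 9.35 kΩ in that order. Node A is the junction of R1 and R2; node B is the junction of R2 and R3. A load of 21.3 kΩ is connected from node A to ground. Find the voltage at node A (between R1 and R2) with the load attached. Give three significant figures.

V ≈ 0.875 V

Below node A the series string R2+R3 = 14.05 kΩ sits in parallel with the 21.3 kΩ load: 8.466 kΩ.
V_A = 6.66 × 8.466/(56.0 + 8.466) = 0.875 V.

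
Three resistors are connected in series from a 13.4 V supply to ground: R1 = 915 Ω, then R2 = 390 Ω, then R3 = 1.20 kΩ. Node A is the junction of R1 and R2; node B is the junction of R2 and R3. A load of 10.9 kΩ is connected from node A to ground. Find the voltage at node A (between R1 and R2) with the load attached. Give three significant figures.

Below node A the series string R2+R3 = 1590 Ω sits in parallel with the 10900 Ω load: 1388 Ω.
V_A = 13.4 × 1388/(915 + 1388) = 8.08 V.

V ≈ 8.08 V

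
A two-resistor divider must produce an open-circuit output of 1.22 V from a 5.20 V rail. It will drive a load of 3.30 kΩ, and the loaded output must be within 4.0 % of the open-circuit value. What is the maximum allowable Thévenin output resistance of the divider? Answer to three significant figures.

Loading drop = R_th/(R_th + R_L) ≤ 0.0400, so R_th ≤ R_L · ε/(1−ε) = 3.30 kΩ × 0.0400/0.9600 = 138 Ω.
(Any R1, R2 with R2/(R1+R2) = 0.235 and R1‖R2 ≤ 138 Ω will meet the spec.)

R_th ≤ 138 Ω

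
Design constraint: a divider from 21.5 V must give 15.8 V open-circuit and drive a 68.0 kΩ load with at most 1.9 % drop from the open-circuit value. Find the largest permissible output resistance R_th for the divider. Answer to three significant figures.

R_th ≤ 1.32 kΩ

Loading drop = R_th/(R_th + R_L) ≤ 0.0190, so R_th ≤ R_L · ε/(1−ε) = 68.0 kΩ × 0.0190/0.9810 = 1.32 kΩ.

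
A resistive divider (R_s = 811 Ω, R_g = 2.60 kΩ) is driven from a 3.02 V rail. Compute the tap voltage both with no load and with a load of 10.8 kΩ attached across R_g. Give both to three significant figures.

Unloaded: 2.30 V; loaded: 2.18 V

Open-circuit: V = 3.02 × 2600/(811 + 2600) = 2.30 V.
With the load, R_g becomes R_g‖R_L = 2096 Ω, so V = 3.02 × 2096/2907 = 2.18 V.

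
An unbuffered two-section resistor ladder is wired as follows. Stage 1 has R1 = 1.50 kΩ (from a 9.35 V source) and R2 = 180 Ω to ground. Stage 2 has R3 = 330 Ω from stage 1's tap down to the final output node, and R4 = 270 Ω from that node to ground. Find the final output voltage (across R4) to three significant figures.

V_out ≈ 0.356 V

Stage 2 presents R3+R4 = 600.0 Ω as a load on stage 1's tap.
Stage 1's lower leg becomes R2‖(R3+R4) = 138.5 Ω, so V_mid = 9.35 × 138.5/1638 = 0.7901 V.
Stage 2 is itself unloaded: V_out = V_mid × R4/(R3+R4) = 0.7901 × 270/600.0 = 0.356 V.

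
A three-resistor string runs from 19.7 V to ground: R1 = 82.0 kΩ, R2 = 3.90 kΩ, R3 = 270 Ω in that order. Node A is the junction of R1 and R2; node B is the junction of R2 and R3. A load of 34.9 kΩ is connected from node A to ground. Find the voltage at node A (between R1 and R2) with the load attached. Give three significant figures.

Below node A the series string R2+R3 = 4170 Ω sits in parallel with the 34900 Ω load: 3725 Ω.
V_A = 19.7 × 3725/(82000 + 3725) = 0.856 V.

V ≈ 0.856 V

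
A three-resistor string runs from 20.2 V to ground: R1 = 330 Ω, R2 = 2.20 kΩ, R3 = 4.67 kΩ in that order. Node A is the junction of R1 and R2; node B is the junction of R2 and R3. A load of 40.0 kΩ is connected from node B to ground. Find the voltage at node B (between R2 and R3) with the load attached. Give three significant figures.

At node B, R3 is in parallel with the load: R3‖R_L = 4182 Ω.
Below node A the resistance is R2 + (R3‖R_L) = 6382 Ω, so V_A = 20.2 × 6382/6712 = 19.21 V.
Then V_B = V_A × (R3‖R_L)/(R2 + R3‖R_L) = 19.21 × 4182/6382 = 12.6 V.

V ≈ 12.6 V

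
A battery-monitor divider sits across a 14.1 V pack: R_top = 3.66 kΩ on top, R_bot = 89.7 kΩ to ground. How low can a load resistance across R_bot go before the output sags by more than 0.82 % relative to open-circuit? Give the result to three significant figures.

Output resistance R_th = R_top‖R_bot = (3.66 × 89.7)/93.36 = 3.517 kΩ.
The fractional drop is R_th/(R_th + R_L); requiring this ≤ 0.00820 gives R_L ≥ R_th(1/0.00820 − 1) = 3.517 × 121.0 = 425 kΩ.

R_L(min) ≈ 425 kΩ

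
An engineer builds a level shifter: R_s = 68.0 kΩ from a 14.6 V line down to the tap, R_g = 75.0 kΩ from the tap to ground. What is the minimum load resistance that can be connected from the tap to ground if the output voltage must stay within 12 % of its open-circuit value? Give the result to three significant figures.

R_L(min) ≈ 262 kΩ

Output resistance R_th = R_s‖R_g = (68.0 × 75.0)/143.0 = 35.66 kΩ.
The fractional drop is R_th/(R_th + R_L); requiring this ≤ 0.120 gives R_L ≥ R_th(1/0.120 − 1) = 35.66 × 7.333 = 262 kΩ.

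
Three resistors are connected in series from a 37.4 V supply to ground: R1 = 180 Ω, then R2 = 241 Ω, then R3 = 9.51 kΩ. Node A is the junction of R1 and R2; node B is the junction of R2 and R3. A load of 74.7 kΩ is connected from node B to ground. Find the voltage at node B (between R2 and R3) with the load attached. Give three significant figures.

At node B, R3 is in parallel with the load: R3‖R_L = 8436 Ω.
Below node A the resistance is R2 + (R3‖R_L) = 8677 Ω, so V_A = 37.4 × 8677/8857 = 36.64 V.
Then V_B = V_A × (R3‖R_L)/(R2 + R3‖R_L) = 36.64 × 8436/8677 = 35.6 V.

V ≈ 35.6 V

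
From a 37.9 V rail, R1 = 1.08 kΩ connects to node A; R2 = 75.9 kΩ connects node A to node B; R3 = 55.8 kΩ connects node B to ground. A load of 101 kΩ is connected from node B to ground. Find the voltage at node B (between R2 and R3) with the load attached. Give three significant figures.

At node B, R3 is in parallel with the load: R3‖R_L = 35.94 kΩ.
Below node A the resistance is R2 + (R3‖R_L) = 111.8 kΩ, so V_A = 37.9 × 111.8/112.9 = 37.54 V.
Then V_B = V_A × (R3‖R_L)/(R2 + R3‖R_L) = 37.54 × 35.94/111.8 = 12.1 V.

V ≈ 12.1 V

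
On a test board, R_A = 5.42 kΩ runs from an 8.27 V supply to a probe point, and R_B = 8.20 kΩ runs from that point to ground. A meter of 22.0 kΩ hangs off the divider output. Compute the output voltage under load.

The load sits in parallel with R_B: R_B‖R_L = (8.20 × 22.0) / (8.20 + 22.0) = 5.974 kΩ.
V_out = 8.27 × 5.974 / (5.42 + 5.974) = 8.27 × 5.974/11.39 = 4.34 V.

V_out ≈ 4.34 V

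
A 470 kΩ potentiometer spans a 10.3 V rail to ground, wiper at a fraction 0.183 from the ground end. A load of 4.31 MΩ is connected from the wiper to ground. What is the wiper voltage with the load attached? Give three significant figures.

V ≈ 1.85 V

The wiper splits the pot into (1−α)R = 384.0 kΩ above and αR = 86.01 kΩ below.
Lower section ‖ load = 84.33 kΩ.
V_wiper = 10.3 × 84.33/(384.0 + 84.33) = 1.85 V.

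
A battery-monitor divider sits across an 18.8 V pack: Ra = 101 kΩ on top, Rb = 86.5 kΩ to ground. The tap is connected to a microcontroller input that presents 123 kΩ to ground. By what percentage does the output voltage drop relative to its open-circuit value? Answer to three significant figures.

27.5 %

The divider's output (Thévenin) resistance is Ra‖Rb = 46.59 kΩ.
Fractional drop under load = R_th/(R_th + R_L) = 46.59 / (46.59 + 123) = 0.2747.
So the output falls by 27.5 %.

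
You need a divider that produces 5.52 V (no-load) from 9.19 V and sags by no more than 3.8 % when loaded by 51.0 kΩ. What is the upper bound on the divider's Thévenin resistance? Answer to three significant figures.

R_th ≤ 2.01 kΩ

Loading drop = R_th/(R_th + R_L) ≤ 0.0380, so R_th ≤ R_L · ε/(1−ε) = 51.0 kΩ × 0.0380/0.9620 = 2.01 kΩ.
(Any R1, R2 with R2/(R1+R2) = 0.601 and R1‖R2 ≤ 2.01 kΩ will meet the spec.)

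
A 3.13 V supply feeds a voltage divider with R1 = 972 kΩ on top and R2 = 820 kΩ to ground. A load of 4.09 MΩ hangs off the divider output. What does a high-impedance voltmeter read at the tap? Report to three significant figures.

V_out ≈ 1.29 V

The load sits in parallel with R2: R2‖R_L = (820 × 4090) / (820 + 4090) = 683.1 kΩ.
V_out = 3.13 × 683.1 / (972 + 683.1) = 3.13 × 683.1/1655 = 1.29 V.
(Unloaded it would have been 1.43 V.)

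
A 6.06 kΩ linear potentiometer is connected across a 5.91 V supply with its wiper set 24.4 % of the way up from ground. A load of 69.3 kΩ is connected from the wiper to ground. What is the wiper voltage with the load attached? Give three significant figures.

V ≈ 1.42 V

The wiper splits the pot into (1−α)R = 4.581 kΩ above and αR = 1.479 kΩ below.
Lower section ‖ load = 1.448 kΩ.
V_wiper = 5.91 × 1.448/(4.581 + 1.448) = 1.42 V.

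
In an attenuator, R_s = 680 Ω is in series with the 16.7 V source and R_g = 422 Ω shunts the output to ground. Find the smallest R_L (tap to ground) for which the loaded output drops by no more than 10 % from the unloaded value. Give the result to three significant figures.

R_L(min) ≈ 2.34 kΩ

Output resistance R_th = R_s‖R_g = (680 × 422)/1102 = 260.4 Ω.
The fractional drop is R_th/(R_th + R_L); requiring this ≤ 0.100 gives R_L ≥ R_th(1/0.100 − 1) = 260.4 × 9.000 = 2.34 kΩ.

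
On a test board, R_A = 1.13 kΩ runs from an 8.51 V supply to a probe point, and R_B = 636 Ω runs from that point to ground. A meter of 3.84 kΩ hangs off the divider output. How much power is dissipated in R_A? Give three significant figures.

Total resistance from the source is R_A + (R_B‖R_L) = 1676 Ω, so I = 8.51/1676 Ω = 5.079 mA.
P = I²·R_A = (5.079 mA)² × 1.13 kΩ = 29.1 mW.

P ≈ 29.1 mW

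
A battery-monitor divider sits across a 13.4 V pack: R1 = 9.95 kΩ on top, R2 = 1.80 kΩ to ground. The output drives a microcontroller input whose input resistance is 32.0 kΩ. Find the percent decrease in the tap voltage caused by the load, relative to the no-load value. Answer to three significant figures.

The divider's output (Thévenin) resistance is R1‖R2 = 1.524 kΩ.
Fractional drop under load = R_th/(R_th + R_L) = 1.524 / (1.524 + 32.0) = 0.04547.
So the output falls by 4.55 %.

4.55 %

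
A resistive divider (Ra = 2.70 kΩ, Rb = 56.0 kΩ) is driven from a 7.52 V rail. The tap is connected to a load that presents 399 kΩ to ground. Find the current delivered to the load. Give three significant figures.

I_L ≈ 0.0179 mA

Rb‖R_L = 49.11 kΩ; V_out = 7.52 × 49.11/51.81 = 7.128 V.
I_L = V_out / R_L = 7.128 / 399 kΩ = 0.0179 mA.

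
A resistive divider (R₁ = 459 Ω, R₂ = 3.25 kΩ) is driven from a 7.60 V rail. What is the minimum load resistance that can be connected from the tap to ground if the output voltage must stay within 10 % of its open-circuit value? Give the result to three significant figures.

R_L(min) ≈ 3.62 kΩ

Output resistance R_th = R₁‖R₂ = (459 × 3250)/3709 = 402.2 Ω.
The fractional drop is R_th/(R_th + R_L); requiring this ≤ 0.100 gives R_L ≥ R_th(1/0.100 − 1) = 402.2 × 9.000 = 3.62 kΩ.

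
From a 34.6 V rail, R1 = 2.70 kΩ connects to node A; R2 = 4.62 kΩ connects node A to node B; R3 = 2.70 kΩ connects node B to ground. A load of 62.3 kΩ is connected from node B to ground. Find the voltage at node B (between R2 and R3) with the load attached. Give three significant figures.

At node B, R3 is in parallel with the load: R3‖R_L = 2.588 kΩ.
Below node A the resistance is R2 + (R3‖R_L) = 7.208 kΩ, so V_A = 34.6 × 7.208/9.908 = 25.17 V.
Then V_B = V_A × (R3‖R_L)/(R2 + R3‖R_L) = 25.17 × 2.588/7.208 = 9.04 V.

V ≈ 9.04 V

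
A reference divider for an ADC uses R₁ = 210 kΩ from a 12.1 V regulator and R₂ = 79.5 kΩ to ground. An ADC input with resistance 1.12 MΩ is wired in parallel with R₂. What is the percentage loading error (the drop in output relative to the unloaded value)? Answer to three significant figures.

4.90 %

The divider's output (Thévenin) resistance is R₁‖R₂ = 57.67 kΩ.
Fractional drop under load = R_th/(R_th + R_L) = 57.67 / (57.67 + 1120) = 0.04897.
So the output falls by 4.90 %.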